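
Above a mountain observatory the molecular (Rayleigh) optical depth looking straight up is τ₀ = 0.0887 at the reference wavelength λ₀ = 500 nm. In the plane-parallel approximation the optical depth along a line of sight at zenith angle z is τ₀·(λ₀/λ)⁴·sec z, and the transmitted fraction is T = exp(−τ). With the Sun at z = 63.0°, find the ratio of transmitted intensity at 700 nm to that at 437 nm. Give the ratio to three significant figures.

1.33

Airmass: sec 63.0° = 2.2027.
τ(700 nm) = 0.0887 × (500/700)⁴ × 2.2027 = 0.0887 × 0.2603 × 2.2027 = 0.0509.
τ(437 nm) = 0.0887 × (500/437)⁴ × 2.2027 = 0.0887 × 1.7138 × 2.2027 = 0.3348.
T(700)/T(437) = exp(τ_B − τ_A) = exp(0.2840) = 1.3284.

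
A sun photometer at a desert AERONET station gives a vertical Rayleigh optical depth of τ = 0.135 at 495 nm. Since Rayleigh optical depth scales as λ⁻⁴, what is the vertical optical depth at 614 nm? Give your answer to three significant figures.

0.0570

τ(614 nm) = τ(495 nm) × (495/614)⁴ = 0.135 × (0.8062)⁴ = 0.135 × 0.4224 = 0.0570.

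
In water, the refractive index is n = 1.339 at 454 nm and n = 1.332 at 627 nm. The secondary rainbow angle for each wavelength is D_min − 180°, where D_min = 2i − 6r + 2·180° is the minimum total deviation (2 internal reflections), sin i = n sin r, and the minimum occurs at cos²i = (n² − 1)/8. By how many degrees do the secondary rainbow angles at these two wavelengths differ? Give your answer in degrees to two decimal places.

1.82°

At 454 nm (n = 1.339): cos²i = 0.09912 → i = 71.650°, r = 45.141°, D_min = 232.451°, rainbow angle = 52.451°.
At 627 nm (n = 1.332): cos²i = 0.09678 → i = 71.875°, r = 45.520°, D_min = 230.628°, rainbow angle = 50.628°.
Angular width = |52.451° − 50.628°| = 1.823°.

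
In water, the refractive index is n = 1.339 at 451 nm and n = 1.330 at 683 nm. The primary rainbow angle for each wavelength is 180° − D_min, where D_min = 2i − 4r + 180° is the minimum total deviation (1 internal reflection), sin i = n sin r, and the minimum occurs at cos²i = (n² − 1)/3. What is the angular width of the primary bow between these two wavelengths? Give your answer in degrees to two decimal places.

1.30°

At 451 nm (n = 1.339): cos²i = 0.26431 → i = 59.062°, r = 39.834°, D_min = 138.786°, rainbow angle = 41.214°.
At 683 nm (n = 1.330): cos²i = 0.25630 → i = 59.585°, r = 40.422°, D_min = 137.484°, rainbow angle = 42.516°.
Angular width = |41.214° − 42.516°| = 1.303°.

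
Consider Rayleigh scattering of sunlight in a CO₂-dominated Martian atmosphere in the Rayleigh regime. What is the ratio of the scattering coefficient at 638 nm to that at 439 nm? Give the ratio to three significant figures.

0.224

Rayleigh scattering ∝ λ⁻⁴, so the ratio of coefficients is the inverse fourth power of the wavelength ratio.
σ(638)/σ(439) = (439/638)⁴ = (0.6881)⁴ = 0.2242.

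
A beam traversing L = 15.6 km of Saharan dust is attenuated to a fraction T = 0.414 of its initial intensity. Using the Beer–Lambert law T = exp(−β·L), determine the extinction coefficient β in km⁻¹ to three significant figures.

0.0565 km⁻¹

Beer–Lambert: T = exp(−βL) ⇒ β = −ln(T)/L = −ln(0.414)/15.6 = 0.8819/15.6 = 0.05653 km⁻¹.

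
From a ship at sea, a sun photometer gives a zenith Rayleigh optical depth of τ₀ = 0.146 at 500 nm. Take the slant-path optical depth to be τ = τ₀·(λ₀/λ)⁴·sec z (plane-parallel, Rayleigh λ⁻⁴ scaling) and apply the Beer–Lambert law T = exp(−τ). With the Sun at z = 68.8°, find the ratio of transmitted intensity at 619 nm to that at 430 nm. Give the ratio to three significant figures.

Airmass: sec 68.8° = 2.7653.
τ(619 nm) = 0.146 × (500/619)⁴ × 2.7653 = 0.146 × 0.4257 × 2.7653 = 0.1719.
τ(430 nm) = 0.146 × (500/430)⁴ × 2.7653 = 0.146 × 1.8281 × 2.7653 = 0.7381.
T(619)/T(430) = exp(τ_B − τ_A) = exp(0.5662) = 1.7616.

1.76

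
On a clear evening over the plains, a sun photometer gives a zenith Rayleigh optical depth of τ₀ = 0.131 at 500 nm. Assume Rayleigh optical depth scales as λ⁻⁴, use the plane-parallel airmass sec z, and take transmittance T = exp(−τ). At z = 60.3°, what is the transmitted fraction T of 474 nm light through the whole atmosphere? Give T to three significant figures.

0.721

sec 60.3° = 2.0183.
τ = 0.131 × (500/474)⁴ × 2.0183 = 0.131 × 1.2381 × 2.0183 = 0.3274.
T = exp(−0.3274) = 0.7208.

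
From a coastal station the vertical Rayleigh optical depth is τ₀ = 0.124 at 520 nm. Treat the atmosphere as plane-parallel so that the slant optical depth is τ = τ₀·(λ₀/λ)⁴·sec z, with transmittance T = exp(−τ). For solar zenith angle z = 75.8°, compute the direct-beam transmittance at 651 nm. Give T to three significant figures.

sec 75.8° = 4.0765.
τ = 0.124 × (520/651)⁴ × 4.0765 = 0.124 × 0.4071 × 4.0765 = 0.2058.
T = exp(−0.2058) = 0.8140.

0.814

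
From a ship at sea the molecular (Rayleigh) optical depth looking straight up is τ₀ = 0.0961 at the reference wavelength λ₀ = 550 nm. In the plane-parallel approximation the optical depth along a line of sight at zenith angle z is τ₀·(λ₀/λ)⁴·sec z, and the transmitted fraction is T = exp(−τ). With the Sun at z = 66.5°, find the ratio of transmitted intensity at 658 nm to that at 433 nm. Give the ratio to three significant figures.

1.66

Airmass: sec 66.5° = 2.5078.
τ(658 nm) = 0.0961 × (550/658)⁴ × 2.5078 = 0.0961 × 0.4881 × 2.5078 = 0.1176.
τ(433 nm) = 0.0961 × (550/433)⁴ × 2.5078 = 0.0961 × 2.6031 × 2.5078 = 0.6274.
T(658)/T(433) = exp(τ_B − τ_A) = exp(0.5097) = 1.6648.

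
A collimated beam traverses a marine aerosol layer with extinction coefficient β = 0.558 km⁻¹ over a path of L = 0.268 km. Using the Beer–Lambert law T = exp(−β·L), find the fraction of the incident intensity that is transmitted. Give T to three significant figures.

τ = β·L = 0.558 × 0.268 = 0.1495.
T = exp(−0.1495) = 0.8611.

0.861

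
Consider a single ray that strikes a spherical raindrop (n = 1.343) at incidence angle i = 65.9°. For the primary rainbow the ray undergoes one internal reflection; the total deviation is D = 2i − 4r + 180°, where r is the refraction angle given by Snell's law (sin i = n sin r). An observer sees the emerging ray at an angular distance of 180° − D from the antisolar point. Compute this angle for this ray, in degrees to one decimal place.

sin r = sin 65.9° / 1.343 = 0.9128/1.343 = 0.6797; r = 42.82°.
D = 2·65.9° − 4·42.82° + 180° = 131.80° − 171.28° + 180° = 140.52°.
Angle from antisolar point = 180° − D = 39.48°.

39.5°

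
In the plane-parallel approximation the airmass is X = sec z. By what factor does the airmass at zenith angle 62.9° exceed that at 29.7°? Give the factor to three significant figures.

X(62.9°)/X(29.7°) = sec 62.9° / sec 29.7° = cos 29.7° / cos 62.9° = 0.8686/0.4555 = 1.9068.

1.91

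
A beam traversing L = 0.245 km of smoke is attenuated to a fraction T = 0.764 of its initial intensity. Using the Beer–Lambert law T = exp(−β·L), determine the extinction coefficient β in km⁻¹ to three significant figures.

Beer–Lambert: T = exp(−βL) ⇒ β = −ln(T)/L = −ln(0.764)/0.245 = 0.2692/0.245 = 1.099 km⁻¹.

1.10 km⁻¹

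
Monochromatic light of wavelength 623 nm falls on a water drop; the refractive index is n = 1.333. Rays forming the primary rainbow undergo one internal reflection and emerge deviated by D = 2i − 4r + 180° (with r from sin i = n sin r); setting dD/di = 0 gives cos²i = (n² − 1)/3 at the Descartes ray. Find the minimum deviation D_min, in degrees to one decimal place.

cos²i = (1.77689 − 1)/3 = 0.25896; i = arccos(0.50888) = 59.410°.
sin r = sin 59.410°/1.333 = 0.64579; r = 40.225°.
D_min = 2·59.410° − 4·40.225° + 180° = 137.922°.

137.9°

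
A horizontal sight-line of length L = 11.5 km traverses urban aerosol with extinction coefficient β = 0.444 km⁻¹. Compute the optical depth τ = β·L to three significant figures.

5.11

τ = β·L = 0.444 × 11.5 = 5.1060.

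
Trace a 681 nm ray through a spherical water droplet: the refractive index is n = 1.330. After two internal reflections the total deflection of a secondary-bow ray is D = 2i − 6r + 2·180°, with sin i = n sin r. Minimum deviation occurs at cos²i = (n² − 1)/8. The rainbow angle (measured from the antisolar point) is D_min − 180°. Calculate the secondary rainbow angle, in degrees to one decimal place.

50.1°

cos²i = (1.76890 − 1)/8 = 0.09611; i = arccos(0.31002) = 71.940°.
sin r = sin 71.940°/1.330 = 0.71483; r = 45.630°.
D_min = 2·71.940° − 6·45.630° + 360° = 230.101°.
Rainbow angle = D_min − 180° = 50.101°.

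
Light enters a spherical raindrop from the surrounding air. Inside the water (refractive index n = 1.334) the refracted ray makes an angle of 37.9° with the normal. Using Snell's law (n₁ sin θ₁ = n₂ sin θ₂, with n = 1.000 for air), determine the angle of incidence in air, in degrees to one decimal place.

55.0°

Snell: sin θ_i = n · sin θ_r = 1.334 × sin 37.9° = 1.334 × 0.6143 = 0.8195.
θ_i = arcsin(0.8195) = 55.03°.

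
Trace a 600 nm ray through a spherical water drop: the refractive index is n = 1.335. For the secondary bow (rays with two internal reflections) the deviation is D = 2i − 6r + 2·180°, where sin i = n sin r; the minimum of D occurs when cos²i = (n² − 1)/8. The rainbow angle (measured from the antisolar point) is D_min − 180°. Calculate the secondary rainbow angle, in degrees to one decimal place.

51.4°

cos²i = (1.78222 − 1)/8 = 0.09778; i = arccos(0.31269) = 71.778°.
sin r = sin 71.778°/1.335 = 0.71150; r = 45.357°.
D_min = 2·71.778° − 6·45.357° + 360° = 231.414°.
Rainbow angle = D_min − 180° = 51.414°.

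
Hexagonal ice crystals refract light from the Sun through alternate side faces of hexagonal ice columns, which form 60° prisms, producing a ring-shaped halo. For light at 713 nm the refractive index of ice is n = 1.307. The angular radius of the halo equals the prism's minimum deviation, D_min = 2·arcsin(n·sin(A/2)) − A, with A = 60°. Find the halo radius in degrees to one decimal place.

n·sin(A/2) = 1.307 × sin 30° = 1.307 × 0.5000 = 0.6535.
D_min = 2·arcsin(0.6535) − 60° = 2 × 40.806° − 60° = 21.612°.

21.6°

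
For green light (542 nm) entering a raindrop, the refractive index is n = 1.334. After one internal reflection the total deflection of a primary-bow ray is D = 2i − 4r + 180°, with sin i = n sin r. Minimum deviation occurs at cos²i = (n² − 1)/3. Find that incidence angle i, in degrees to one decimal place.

59.4°

cos²i = (1.334² − 1)/3 = (1.77956 − 1)/3 = 0.25985.
cos i = 0.50976, so i = 59.352°.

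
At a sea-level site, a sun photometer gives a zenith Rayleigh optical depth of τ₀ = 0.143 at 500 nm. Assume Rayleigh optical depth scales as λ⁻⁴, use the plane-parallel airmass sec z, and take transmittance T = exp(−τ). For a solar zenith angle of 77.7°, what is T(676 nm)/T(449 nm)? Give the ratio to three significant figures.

2.30

Airmass: sec 77.7° = 4.6942.
τ(676 nm) = 0.143 × (500/676)⁴ × 4.6942 = 0.143 × 0.2993 × 4.6942 = 0.2009.
τ(449 nm) = 0.143 × (500/449)⁴ × 4.6942 = 0.143 × 1.5378 × 4.6942 = 1.0323.
T(676)/T(449) = exp(τ_B − τ_A) = exp(0.8314) = 2.2964.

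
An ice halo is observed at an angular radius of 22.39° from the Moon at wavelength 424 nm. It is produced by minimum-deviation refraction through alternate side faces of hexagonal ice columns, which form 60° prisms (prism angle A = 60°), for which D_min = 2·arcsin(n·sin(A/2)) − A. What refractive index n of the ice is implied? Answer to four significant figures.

1.317

Rearranging: n = sin((D_min + A)/2) / sin(A/2).
(D_min + A)/2 = (22.39° + 60°)/2 = 41.195°.
n = sin 41.195° / sin 30° = 0.6586 / 0.5000 = 1.3172.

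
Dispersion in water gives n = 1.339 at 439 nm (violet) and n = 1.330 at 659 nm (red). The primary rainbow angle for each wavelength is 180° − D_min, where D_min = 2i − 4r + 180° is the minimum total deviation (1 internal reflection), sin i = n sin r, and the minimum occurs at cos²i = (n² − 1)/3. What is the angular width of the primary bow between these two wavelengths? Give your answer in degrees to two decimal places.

1.30°

At 439 nm (n = 1.339): cos²i = 0.26431 → i = 59.062°, r = 39.834°, D_min = 138.786°, rainbow angle = 41.214°.
At 659 nm (n = 1.330): cos²i = 0.25630 → i = 59.585°, r = 40.422°, D_min = 137.484°, rainbow angle = 42.516°.
Angular width = |41.214° − 42.516°| = 1.303°.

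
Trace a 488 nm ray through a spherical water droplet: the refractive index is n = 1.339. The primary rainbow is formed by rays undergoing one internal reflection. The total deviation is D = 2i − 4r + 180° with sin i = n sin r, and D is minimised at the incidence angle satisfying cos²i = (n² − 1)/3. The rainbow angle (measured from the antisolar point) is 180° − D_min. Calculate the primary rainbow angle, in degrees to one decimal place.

cos²i = (1.79292 − 1)/3 = 0.26431; i = arccos(0.51411) = 59.062°.
sin r = sin 59.062°/1.339 = 0.64057; r = 39.834°.
D_min = 2·59.062° − 4·39.834° + 180° = 138.786°.
Rainbow angle = 180° − D_min = 41.214°.

41.2°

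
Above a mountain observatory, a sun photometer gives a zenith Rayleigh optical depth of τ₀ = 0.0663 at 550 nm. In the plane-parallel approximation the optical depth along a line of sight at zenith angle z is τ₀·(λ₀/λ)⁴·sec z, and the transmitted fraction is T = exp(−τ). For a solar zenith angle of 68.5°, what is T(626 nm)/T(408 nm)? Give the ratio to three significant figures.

Airmass: sec 68.5° = 2.7285.
τ(626 nm) = 0.0663 × (550/626)⁴ × 2.7285 = 0.0663 × 0.5959 × 2.7285 = 0.1078.
τ(408 nm) = 0.0663 × (550/408)⁴ × 2.7285 = 0.0663 × 3.3023 × 2.7285 = 0.5974.
T(626)/T(408) = exp(τ_B − τ_A) = exp(0.4896) = 1.6316.

1.63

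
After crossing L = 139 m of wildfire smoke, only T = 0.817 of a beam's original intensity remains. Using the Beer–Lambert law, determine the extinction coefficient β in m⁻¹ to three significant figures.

0.00145 m⁻¹

Beer–Lambert: T = exp(−βL) ⇒ β = −ln(T)/L = −ln(0.817)/139 = 0.2021/139 = 0.001454 m⁻¹.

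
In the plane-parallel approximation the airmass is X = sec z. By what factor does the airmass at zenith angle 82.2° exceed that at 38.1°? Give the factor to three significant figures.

X(82.2°)/X(38.1°) = sec 82.2° / sec 38.1° = cos 38.1° / cos 82.2° = 0.7869/0.1357 = 5.7984.

5.80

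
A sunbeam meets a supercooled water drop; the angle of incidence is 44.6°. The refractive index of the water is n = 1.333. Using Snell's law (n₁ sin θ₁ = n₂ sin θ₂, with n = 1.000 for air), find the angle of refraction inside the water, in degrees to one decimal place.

31.8°

Snell: sin θ_r = sin θ_i / n = sin 44.6° / 1.333 = 0.7022 / 1.333 = 0.5267.
θ_r = arcsin(0.5267) = 31.79°.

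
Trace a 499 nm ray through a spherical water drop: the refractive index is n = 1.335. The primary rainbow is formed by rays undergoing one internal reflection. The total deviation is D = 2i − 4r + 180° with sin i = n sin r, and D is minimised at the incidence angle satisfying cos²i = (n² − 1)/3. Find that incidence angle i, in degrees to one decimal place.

cos²i = (1.335² − 1)/3 = (1.78222 − 1)/3 = 0.26074.
cos i = 0.51063, so i = 59.294°.

59.3°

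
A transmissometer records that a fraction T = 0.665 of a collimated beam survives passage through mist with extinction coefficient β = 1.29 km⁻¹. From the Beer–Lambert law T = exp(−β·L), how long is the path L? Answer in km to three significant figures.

0.316 km

Beer–Lambert: T = exp(−βL) ⇒ L = −ln(T)/β = −ln(0.665)/1.29 = 0.4080/1.29 = 0.3163 km.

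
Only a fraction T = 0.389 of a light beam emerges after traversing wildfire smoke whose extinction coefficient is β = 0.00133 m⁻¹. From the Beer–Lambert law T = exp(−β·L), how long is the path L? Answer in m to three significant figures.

Beer–Lambert: T = exp(−βL) ⇒ L = −ln(T)/β = −ln(0.389)/0.00133 = 0.9442/0.00133 = 709.9 m.

710 m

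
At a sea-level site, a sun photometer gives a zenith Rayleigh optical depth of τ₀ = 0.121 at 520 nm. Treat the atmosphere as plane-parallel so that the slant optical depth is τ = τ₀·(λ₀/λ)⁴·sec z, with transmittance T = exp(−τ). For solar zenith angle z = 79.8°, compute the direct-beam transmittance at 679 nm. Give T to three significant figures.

0.791

sec 79.8° = 5.6470.
τ = 0.121 × (520/679)⁴ × 5.6470 = 0.121 × 0.3440 × 5.6470 = 0.2350.
T = exp(−0.2350) = 0.7905.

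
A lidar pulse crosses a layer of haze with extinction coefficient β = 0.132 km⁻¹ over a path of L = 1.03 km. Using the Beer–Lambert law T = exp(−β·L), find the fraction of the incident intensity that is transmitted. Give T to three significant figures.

0.873

τ = β·L = 0.132 × 1.03 = 0.1360.
T = exp(−0.1360) = 0.8729.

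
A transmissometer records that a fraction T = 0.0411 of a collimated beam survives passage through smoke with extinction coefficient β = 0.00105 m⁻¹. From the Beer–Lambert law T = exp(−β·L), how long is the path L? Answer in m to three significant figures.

Beer–Lambert: T = exp(−βL) ⇒ L = −ln(T)/β = −ln(0.0411)/0.00105 = 3.1917/0.00105 = 3040 m.

3040 m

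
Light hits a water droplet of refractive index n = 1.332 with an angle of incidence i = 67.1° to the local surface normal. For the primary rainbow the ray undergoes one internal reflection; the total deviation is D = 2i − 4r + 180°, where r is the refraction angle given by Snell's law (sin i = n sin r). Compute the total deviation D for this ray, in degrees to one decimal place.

sin r = sin 67.1° / 1.332 = 0.9212/1.332 = 0.6916; r = 43.76°.
D = 2·67.1° − 4·43.76° + 180° = 134.20° − 175.02° + 180° = 139.18°.

139.2°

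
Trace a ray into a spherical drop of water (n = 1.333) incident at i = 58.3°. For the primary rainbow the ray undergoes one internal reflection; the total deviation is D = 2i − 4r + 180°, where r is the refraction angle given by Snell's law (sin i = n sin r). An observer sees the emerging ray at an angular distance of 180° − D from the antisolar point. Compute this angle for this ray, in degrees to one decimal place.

42.1°

sin r = sin 58.3° / 1.333 = 0.8508/1.333 = 0.6383; r = 39.66°.
D = 2·58.3° − 4·39.66° + 180° = 116.60° − 158.65° + 180° = 137.95°.
Angle from antisolar point = 180° − D = 42.05°.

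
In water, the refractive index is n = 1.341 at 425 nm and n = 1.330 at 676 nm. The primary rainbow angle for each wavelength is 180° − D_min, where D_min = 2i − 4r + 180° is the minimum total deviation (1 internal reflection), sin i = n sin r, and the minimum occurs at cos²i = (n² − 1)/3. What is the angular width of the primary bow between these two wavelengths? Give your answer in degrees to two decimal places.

1.59°

At 425 nm (n = 1.341): cos²i = 0.26609 → i = 58.946°, r = 39.705°, D_min = 139.071°, rainbow angle = 40.929°.
At 676 nm (n = 1.330): cos²i = 0.25630 → i = 59.585°, r = 40.422°, D_min = 137.484°, rainbow angle = 42.516°.
Angular width = |40.929° − 42.516°| = 1.588°.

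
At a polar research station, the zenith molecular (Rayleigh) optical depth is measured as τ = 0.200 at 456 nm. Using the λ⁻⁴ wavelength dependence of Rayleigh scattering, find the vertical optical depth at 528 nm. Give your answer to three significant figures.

0.111

τ(528 nm) = τ(456 nm) × (456/528)⁴ = 0.200 × (0.8636)⁴ = 0.200 × 0.5563 = 0.1113.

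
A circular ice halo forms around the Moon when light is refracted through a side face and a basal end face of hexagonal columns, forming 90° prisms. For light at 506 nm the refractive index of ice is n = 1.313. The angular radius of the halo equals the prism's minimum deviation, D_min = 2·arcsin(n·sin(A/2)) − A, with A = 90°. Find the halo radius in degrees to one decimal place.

n·sin(A/2) = 1.313 × sin 45° = 1.313 × 0.7071 = 0.9284.
D_min = 2·arcsin(0.9284) − 90° = 2 × 68.192° − 90° = 46.383°.

46.4°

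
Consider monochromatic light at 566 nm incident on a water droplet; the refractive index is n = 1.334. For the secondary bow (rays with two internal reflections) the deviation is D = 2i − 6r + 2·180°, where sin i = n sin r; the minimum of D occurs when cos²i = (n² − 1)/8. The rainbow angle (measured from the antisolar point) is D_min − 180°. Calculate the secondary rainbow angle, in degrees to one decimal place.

51.2°

cos²i = (1.77956 − 1)/8 = 0.09744; i = arccos(0.31216) = 71.810°.
sin r = sin 71.810°/1.334 = 0.71217; r = 45.411°.
D_min = 2·71.810° − 6·45.411° + 360° = 231.153°.
Rainbow angle = D_min − 180° = 51.153°.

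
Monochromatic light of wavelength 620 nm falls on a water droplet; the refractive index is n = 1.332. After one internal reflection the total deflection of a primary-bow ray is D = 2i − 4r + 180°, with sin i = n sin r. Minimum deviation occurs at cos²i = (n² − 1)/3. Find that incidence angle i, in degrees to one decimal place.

cos²i = (1.332² − 1)/3 = (1.77422 − 1)/3 = 0.25807.
cos i = 0.50801, so i = 59.469°.

59.5°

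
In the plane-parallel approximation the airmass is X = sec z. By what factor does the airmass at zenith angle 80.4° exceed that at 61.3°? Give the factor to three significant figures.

X(80.4°)/X(61.3°) = sec 80.4° / sec 61.3° = cos 61.3° / cos 80.4° = 0.4802/0.1668 = 2.8796.

2.88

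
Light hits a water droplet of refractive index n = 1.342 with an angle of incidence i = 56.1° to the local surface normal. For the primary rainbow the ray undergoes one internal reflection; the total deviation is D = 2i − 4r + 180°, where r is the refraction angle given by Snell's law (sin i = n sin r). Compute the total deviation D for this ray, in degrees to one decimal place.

sin r = sin 56.1° / 1.342 = 0.8300/1.342 = 0.6185; r = 38.21°.
D = 2·56.1° − 4·38.21° + 180° = 112.20° − 152.82° + 180° = 139.38°.

139.4°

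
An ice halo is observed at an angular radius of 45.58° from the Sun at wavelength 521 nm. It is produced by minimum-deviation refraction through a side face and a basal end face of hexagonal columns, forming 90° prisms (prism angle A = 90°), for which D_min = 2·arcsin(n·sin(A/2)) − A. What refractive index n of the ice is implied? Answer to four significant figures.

Rearranging: n = sin((D_min + A)/2) / sin(A/2).
(D_min + A)/2 = (45.58° + 90°)/2 = 67.790°.
n = sin 67.790° / sin 45° = 0.9258 / 0.7071 = 1.3093.

1.309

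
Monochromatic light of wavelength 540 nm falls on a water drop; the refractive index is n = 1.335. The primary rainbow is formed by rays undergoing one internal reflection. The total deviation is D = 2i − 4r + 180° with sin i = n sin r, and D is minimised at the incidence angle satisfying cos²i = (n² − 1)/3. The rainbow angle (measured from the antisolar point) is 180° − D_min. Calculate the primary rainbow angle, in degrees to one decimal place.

cos²i = (1.78222 − 1)/3 = 0.26074; i = arccos(0.51063) = 59.294°.
sin r = sin 59.294°/1.335 = 0.64405; r = 40.094°.
D_min = 2·59.294° − 4·40.094° + 180° = 138.212°.
Rainbow angle = 180° − D_min = 41.788°.

41.8°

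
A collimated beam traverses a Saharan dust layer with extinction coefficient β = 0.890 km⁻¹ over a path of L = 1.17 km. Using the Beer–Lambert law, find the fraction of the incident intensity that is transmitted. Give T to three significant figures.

0.353

τ = β·L = 0.890 × 1.17 = 1.0413.
T = exp(−1.0413) = 0.3530.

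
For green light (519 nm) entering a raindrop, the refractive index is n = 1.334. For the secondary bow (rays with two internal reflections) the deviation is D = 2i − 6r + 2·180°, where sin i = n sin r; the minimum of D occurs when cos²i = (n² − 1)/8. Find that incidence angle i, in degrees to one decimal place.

cos²i = (1.334² − 1)/8 = (1.77956 − 1)/8 = 0.09744.
cos i = 0.31216, so i = 71.810°.

71.8°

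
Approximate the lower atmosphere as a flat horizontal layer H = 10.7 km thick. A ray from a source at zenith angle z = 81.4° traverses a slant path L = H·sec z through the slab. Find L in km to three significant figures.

71.6 km

sec z = 1/cos 81.4° = 6.6874.
L = 10.7 × 6.6874 = 71.555 km.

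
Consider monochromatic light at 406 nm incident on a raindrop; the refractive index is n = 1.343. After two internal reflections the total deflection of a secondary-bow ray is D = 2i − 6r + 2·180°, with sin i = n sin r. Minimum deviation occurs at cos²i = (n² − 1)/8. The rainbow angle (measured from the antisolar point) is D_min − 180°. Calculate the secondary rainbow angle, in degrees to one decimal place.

cos²i = (1.80365 − 1)/8 = 0.10046; i = arccos(0.31695) = 71.522°.
sin r = sin 71.522°/1.343 = 0.70621; r = 44.928°.
D_min = 2·71.522° − 6·44.928° + 360° = 233.478°.
Rainbow angle = D_min − 180° = 53.478°.

53.5°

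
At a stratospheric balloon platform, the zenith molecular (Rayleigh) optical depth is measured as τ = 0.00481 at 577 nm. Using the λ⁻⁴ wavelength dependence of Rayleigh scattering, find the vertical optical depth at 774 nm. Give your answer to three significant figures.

τ(774 nm) = τ(577 nm) × (577/774)⁴ = 0.00481 × (0.7455)⁴ = 0.00481 × 0.3088 = 0.0015.

0.00149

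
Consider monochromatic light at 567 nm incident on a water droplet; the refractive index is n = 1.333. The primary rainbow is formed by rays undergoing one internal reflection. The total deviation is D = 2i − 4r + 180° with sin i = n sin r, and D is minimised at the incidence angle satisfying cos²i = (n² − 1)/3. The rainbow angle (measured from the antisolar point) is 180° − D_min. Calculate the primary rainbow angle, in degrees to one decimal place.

cos²i = (1.77689 − 1)/3 = 0.25896; i = arccos(0.50888) = 59.410°.
sin r = sin 59.410°/1.333 = 0.64579; r = 40.225°.
D_min = 2·59.410° − 4·40.225° + 180° = 137.922°.
Rainbow angle = 180° − D_min = 42.078°.

42.1°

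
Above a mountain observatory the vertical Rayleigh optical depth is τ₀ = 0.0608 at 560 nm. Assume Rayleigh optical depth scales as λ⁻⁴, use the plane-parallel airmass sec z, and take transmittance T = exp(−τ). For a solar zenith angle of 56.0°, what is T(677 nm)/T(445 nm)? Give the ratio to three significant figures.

Airmass: sec 56.0° = 1.7883.
τ(677 nm) = 0.0608 × (560/677)⁴ × 1.7883 = 0.0608 × 0.4682 × 1.7883 = 0.0509.
τ(445 nm) = 0.0608 × (560/445)⁴ × 1.7883 = 0.0608 × 2.5079 × 1.7883 = 0.2727.
T(677)/T(445) = exp(τ_B − τ_A) = exp(0.2218) = 1.2483.

1.25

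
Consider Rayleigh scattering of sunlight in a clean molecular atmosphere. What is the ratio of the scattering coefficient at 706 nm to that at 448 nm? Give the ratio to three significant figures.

Rayleigh scattering ∝ λ⁻⁴, so the ratio of coefficients is the inverse fourth power of the wavelength ratio.
σ(706)/σ(448) = (448/706)⁴ = (0.6346)⁴ = 0.1621.

0.162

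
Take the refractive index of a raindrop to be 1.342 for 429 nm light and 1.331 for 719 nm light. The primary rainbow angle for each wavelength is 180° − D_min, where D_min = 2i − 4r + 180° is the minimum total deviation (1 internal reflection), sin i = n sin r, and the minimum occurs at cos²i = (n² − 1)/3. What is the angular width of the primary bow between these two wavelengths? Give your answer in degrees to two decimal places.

At 429 nm (n = 1.342): cos²i = 0.26699 → i = 58.888°, r = 39.641°, D_min = 139.213°, rainbow angle = 40.787°.
At 719 nm (n = 1.331): cos²i = 0.25719 → i = 59.527°, r = 40.356°, D_min = 137.630°, rainbow angle = 42.370°.
Angular width = |40.787° − 42.370°| = 1.583°.

1.58°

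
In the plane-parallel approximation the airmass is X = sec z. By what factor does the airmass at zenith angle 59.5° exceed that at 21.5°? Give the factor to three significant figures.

X(59.5°)/X(21.5°) = sec 59.5° / sec 21.5° = cos 21.5° / cos 59.5° = 0.9304/0.5075 = 1.8332.

1.83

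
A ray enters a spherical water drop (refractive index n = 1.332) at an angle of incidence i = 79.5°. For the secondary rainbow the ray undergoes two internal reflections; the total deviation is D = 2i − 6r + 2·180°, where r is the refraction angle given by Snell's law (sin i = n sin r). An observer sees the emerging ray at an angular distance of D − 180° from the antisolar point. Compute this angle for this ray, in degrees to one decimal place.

53.5°

sin r = sin 79.5° / 1.332 = 0.9833/1.332 = 0.7382; r = 47.58°.
D = 2·79.5° − 6·47.58° + 2·180° = 159.00° − 285.46° + 360° = 233.54°.
Angle from antisolar point = D − 180° = 53.54°.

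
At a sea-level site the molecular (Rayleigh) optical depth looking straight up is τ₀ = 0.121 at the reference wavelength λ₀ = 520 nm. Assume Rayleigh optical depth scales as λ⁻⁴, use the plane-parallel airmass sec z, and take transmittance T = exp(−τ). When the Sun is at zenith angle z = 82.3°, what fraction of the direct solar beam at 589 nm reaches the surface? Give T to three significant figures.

0.578

sec 82.3° = 7.4635.
τ = 0.121 × (520/589)⁴ × 7.4635 = 0.121 × 0.6075 × 7.4635 = 0.5486.
T = exp(−0.5486) = 0.5777.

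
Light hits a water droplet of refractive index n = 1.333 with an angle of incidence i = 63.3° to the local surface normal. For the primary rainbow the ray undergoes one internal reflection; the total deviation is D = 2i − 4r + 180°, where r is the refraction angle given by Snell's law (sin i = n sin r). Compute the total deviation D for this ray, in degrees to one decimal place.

138.3°

sin r = sin 63.3° / 1.333 = 0.8934/1.333 = 0.6702; r = 42.08°.
D = 2·63.3° − 4·42.08° + 180° = 126.60° − 168.33° + 180° = 138.27°.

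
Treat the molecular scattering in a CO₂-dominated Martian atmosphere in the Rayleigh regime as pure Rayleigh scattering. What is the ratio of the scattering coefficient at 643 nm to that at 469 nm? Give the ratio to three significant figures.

0.283

Rayleigh scattering ∝ λ⁻⁴, so the ratio of coefficients is the inverse fourth power of the wavelength ratio.
σ(643)/σ(469) = (469/643)⁴ = (0.7294)⁴ = 0.283.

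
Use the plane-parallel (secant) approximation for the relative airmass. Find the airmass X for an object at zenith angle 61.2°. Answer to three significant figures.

X = sec z = 1/cos 61.2° = 1/0.4818 = 2.0757.

2.08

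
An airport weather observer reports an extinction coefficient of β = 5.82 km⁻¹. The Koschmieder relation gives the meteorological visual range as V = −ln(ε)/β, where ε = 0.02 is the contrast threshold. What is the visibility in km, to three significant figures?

0.672 km

V = −ln(0.02) / 5.82 = 3.912 / 5.82 = 0.6722 km.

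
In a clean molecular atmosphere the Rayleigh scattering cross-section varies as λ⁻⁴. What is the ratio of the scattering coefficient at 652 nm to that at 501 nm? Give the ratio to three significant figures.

Rayleigh scattering ∝ λ⁻⁴, so the ratio of coefficients is the inverse fourth power of the wavelength ratio.
σ(652)/σ(501) = (501/652)⁴ = (0.7684)⁴ = 0.3486.

0.349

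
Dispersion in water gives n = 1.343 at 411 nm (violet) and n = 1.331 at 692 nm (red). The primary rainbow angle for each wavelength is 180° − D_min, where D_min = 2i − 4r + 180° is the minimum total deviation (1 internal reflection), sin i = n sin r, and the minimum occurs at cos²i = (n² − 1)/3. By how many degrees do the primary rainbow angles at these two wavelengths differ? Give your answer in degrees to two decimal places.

1.72°

At 411 nm (n = 1.343): cos²i = 0.26788 → i = 58.830°, r = 39.577°, D_min = 139.354°, rainbow angle = 40.646°.
At 692 nm (n = 1.331): cos²i = 0.25719 → i = 59.527°, r = 40.356°, D_min = 137.630°, rainbow angle = 42.370°.
Angular width = |40.646° − 42.370°| = 1.724°.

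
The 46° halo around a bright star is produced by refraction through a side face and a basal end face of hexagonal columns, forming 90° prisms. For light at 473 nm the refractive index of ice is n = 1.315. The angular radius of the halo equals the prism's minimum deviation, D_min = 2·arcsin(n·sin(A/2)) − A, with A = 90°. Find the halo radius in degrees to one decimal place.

n·sin(A/2) = 1.315 × sin 45° = 1.315 × 0.7071 = 0.9298.
D_min = 2·arcsin(0.9298) − 90° = 2 × 68.411° − 90° = 46.821°.

46.8°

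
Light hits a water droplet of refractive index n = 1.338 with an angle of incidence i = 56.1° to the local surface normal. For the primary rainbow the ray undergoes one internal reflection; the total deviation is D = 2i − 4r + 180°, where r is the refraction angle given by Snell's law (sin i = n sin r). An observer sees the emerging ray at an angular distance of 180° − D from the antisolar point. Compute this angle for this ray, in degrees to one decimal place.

41.2°

sin r = sin 56.1° / 1.338 = 0.8300/1.338 = 0.6203; r = 38.34°.
D = 2·56.1° − 4·38.34° + 180° = 112.20° − 153.36° + 180° = 138.84°.
Angle from antisolar point = 180° − D = 41.16°.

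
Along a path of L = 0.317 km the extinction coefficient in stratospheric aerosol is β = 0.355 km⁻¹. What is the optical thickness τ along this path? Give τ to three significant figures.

τ = β·L = 0.355 × 0.317 = 0.1125.

0.113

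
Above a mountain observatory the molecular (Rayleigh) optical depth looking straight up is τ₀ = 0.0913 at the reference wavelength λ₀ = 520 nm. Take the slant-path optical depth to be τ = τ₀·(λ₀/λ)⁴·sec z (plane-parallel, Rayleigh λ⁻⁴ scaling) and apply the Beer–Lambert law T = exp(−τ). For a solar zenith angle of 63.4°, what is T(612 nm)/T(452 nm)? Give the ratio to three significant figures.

Airmass: sec 63.4° = 2.2333.
τ(612 nm) = 0.0913 × (520/612)⁴ × 2.2333 = 0.0913 × 0.5212 × 2.2333 = 0.1063.
τ(452 nm) = 0.0913 × (520/452)⁴ × 2.2333 = 0.0913 × 1.7517 × 2.2333 = 0.3572.
T(612)/T(452) = exp(τ_B − τ_A) = exp(0.2509) = 1.2852.

1.29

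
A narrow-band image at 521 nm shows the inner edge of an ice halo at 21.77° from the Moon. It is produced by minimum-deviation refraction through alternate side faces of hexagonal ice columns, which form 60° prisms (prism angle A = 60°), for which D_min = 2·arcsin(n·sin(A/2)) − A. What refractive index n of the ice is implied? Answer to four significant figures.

1.309

Rearranging: n = sin((D_min + A)/2) / sin(A/2).
(D_min + A)/2 = (21.77° + 60°)/2 = 40.885°.
n = sin 40.885° / sin 30° = 0.6545 / 0.5000 = 1.3091.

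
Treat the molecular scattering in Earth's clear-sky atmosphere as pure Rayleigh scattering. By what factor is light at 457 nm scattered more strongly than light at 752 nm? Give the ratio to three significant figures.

7.33

Rayleigh scattering ∝ λ⁻⁴, so the ratio of coefficients is the inverse fourth power of the wavelength ratio.
σ(457)/σ(752) = (752/457)⁴ = (1.6455)⁴ = 7.332.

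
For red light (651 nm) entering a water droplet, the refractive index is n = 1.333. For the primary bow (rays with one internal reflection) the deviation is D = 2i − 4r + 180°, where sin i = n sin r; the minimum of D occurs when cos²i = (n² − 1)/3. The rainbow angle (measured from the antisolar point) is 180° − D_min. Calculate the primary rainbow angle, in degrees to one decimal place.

cos²i = (1.77689 − 1)/3 = 0.25896; i = arccos(0.50888) = 59.410°.
sin r = sin 59.410°/1.333 = 0.64579; r = 40.225°.
D_min = 2·59.410° − 4·40.225° + 180° = 137.922°.
Rainbow angle = 180° − D_min = 42.078°.

42.1°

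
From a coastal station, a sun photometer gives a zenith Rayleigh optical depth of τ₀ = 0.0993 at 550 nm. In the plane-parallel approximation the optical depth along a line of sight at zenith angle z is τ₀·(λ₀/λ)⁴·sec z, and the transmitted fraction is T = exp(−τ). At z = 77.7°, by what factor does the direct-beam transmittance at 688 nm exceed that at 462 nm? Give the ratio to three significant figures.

Airmass: sec 77.7° = 4.6942.
τ(688 nm) = 0.0993 × (550/688)⁴ × 4.6942 = 0.0993 × 0.4084 × 4.6942 = 0.1904.
τ(462 nm) = 0.0993 × (550/462)⁴ × 4.6942 = 0.0993 × 2.0086 × 4.6942 = 0.9362.
T(688)/T(462) = exp(τ_B − τ_A) = exp(0.7459) = 2.1083.

2.11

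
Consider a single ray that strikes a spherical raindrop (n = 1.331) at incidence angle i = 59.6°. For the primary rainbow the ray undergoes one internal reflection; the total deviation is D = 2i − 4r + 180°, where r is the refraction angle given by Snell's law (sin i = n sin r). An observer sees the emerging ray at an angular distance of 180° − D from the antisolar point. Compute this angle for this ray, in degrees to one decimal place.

sin r = sin 59.6° / 1.331 = 0.8625/1.331 = 0.6480; r = 40.39°.
D = 2·59.6° − 4·40.39° + 180° = 119.20° − 161.57° + 180° = 137.63°.
Angle from antisolar point = 180° − D = 42.37°.

42.4°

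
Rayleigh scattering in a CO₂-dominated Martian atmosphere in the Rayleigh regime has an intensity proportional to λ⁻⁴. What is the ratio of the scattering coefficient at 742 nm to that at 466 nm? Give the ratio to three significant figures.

0.156

Rayleigh scattering ∝ λ⁻⁴, so the ratio of coefficients is the inverse fourth power of the wavelength ratio.
σ(742)/σ(466) = (466/742)⁴ = (0.6280)⁴ = 0.1556.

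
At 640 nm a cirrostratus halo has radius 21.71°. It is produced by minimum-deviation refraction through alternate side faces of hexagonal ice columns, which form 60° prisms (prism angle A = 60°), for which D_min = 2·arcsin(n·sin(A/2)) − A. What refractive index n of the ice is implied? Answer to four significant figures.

Rearranging: n = sin((D_min + A)/2) / sin(A/2).
(D_min + A)/2 = (21.71° + 60°)/2 = 40.855°.
n = sin 40.855° / sin 30° = 0.6541 / 0.5000 = 1.3083.

1.308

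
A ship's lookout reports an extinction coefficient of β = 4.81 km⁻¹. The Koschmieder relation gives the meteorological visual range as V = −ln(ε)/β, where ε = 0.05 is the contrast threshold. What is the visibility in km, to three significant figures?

V = −ln(0.05) / 4.81 = 2.996 / 4.81 = 0.6228 km.

0.623 km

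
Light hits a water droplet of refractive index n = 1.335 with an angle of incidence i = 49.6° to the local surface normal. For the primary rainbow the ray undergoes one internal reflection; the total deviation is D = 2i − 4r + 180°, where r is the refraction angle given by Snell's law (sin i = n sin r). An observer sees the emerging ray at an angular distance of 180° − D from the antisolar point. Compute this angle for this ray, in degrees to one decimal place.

39.9°

sin r = sin 49.6° / 1.335 = 0.7615/1.335 = 0.5704; r = 34.78°.
D = 2·49.6° − 4·34.78° + 180° = 99.20° − 139.12° + 180° = 140.08°.
Angle from antisolar point = 180° − D = 39.92°.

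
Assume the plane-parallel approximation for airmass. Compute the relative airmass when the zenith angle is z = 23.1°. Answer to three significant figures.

1.09

X = sec z = 1/cos 23.1° = 1/0.9198 = 1.0872.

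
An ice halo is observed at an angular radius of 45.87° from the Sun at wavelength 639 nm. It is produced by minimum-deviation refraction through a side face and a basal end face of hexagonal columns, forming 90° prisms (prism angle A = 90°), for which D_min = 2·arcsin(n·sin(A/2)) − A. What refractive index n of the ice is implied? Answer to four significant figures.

1.311

Rearranging: n = sin((D_min + A)/2) / sin(A/2).
(D_min + A)/2 = (45.87° + 90°)/2 = 67.935°.
n = sin 67.935° / sin 45° = 0.9268 / 0.7071 = 1.3106.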